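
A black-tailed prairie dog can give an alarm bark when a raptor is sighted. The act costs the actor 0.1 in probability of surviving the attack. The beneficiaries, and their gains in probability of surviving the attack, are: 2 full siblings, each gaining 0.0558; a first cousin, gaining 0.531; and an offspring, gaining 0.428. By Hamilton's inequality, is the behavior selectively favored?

Yes

Hamilton's rule: the trait is favored when the sum of r·B over every recipient exceeds the actor's cost C.
r to a full sibling = 0.5 (full sibs share both parents — two paths of length 2: r = 2·(1/2)^2 = 1/2).
r to a first cousin = 1/8 (first cousins share one grandparent pair — two paths of length 4: r = 2·(1/2)^4 = 1/8).
r to an offspring = 1/2 (one parent–offspring link: r = (1/2)^1 = 1/2).
Summing one r·B term per recipient: 2·0.5·0.0558 + 1·0.125·0.531 + 1·0.5·0.428 = 0.336175.
0.336175 > 0.1: the indirect benefit exceeds the cost.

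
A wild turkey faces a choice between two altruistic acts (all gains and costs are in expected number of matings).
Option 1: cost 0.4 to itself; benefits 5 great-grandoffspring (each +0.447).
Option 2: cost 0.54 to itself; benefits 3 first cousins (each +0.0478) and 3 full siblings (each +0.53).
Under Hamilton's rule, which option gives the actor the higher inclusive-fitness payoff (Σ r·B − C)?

Option 1: r to a great-grandoffspring = 0.125.
Option 1: Σ r·B − C = (5·0.125·0.447) − 0.4 = -0.120625.
Option 2: r to a first cousin = 0.125.
Option 2: r to a full sibling = 0.5.
Option 2: Σ r·B − C = (3·0.125·0.0478 + 3·0.5·0.53) − 0.54 = 0.272925.
Option 2 has the higher net inclusive-fitness payoff.

Option 2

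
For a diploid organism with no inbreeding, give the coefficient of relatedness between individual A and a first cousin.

0.125

Each parent–offspring link contributes a factor of 1/2, and independent paths through distinct common ancestors add.
First cousins share one grandparent pair — two paths of length 4: r = 2·(1/2)^4 = 1/8.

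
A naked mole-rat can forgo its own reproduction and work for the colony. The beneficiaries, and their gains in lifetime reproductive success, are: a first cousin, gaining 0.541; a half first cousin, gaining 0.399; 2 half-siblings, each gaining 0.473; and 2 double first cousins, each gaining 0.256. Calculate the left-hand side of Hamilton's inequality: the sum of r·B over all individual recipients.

0.4570625

r to a first cousin = 1/8 (first cousins share one grandparent pair — two paths of length 4: r = 2·(1/2)^4 = 1/8).
r to a half first cousin = 1/16 (half first cousins share one grandparent — one path of length 4: r = (1/2)^4 = 1/16).
r to a half-sibling = 1/4 (half-sibs share one parent — one path of length 2: r = (1/2)^2 = 1/4).
r to a double first cousin = 0.25 (double first cousins share both grandparent pairs — four paths of length 4: r = 4·(1/2)^4 = 1/4).
Summing one r·B term per recipient: 1·0.125·0.541 + 1·0.0625·0.399 + 2·0.25·0.473 + 2·0.25·0.256 = 0.4570625.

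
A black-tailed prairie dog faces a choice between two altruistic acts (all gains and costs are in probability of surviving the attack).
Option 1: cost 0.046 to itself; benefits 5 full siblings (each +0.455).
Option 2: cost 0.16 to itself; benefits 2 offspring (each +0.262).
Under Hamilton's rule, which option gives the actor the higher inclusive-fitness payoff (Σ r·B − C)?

Option 1: r to a full sibling = 0.5.
Option 1: Σ r·B − C = (5·0.5·0.455) − 0.046 = 1.0915.
Option 2: r to an offspring = 0.5.
Option 2: Σ r·B − C = (2·0.5·0.262) − 0.16 = 0.102.
Option 1 has the higher net inclusive-fitness payoff.

Option 1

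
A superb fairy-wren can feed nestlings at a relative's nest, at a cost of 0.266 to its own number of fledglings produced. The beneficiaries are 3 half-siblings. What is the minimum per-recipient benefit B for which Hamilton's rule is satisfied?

0.3547

r to a half-sibling = 0.25 (half-sibs share one parent — one path of length 2: r = (1/2)^2 = 1/4).
Hamilton's rule with n recipients of equal r: n·r·B > C, so B > C/(n·r) = 0.266/(3·0.25) = 0.3547.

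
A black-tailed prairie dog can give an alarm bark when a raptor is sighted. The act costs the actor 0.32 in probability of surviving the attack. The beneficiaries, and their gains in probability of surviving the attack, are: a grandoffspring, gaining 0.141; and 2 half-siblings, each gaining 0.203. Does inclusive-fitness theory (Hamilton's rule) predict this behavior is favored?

Hamilton's rule: the trait is favored when the sum of r·B over every recipient exceeds the actor's cost C.
r to a grandoffspring = 0.25 (two parent–offspring links: r = (1/2)^2 = 1/4).
r to a half-sibling = 1/4 (half-sibs share one parent — one path of length 2: r = (1/2)^2 = 1/4).
Summing one r·B term per recipient: 1·0.25·0.141 + 2·0.25·0.203 = 0.13675.
0.13675 < 0.32: the indirect benefit is less than the cost.

No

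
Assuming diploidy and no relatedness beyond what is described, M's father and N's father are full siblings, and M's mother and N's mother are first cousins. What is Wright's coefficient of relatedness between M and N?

Wright's path rule: contributions from independent ancestry routes add.
M and N are related in two ways: first cousins through their fathers (r = 1/8) and second cousins through their mothers (r = 1/32).
r = 1/8 + 1/32 = 5/32 = 0.15625.

0.15625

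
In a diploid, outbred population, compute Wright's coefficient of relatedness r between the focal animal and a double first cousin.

Each parent–offspring link contributes a factor of 1/2, and independent paths through distinct common ancestors add.
Double first cousins share both grandparent pairs — four paths of length 4: r = 4·(1/2)^4 = 1/4.

0.25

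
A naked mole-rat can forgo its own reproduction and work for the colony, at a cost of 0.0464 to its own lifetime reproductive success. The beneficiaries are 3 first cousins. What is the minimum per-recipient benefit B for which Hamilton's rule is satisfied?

r to a first cousin = 1/8 (first cousins share one grandparent pair — two paths of length 4: r = 2·(1/2)^4 = 1/8).
Hamilton's rule with n recipients of equal r: n·r·B > C, so B > C/(n·r) = 0.0464/(3·0.125) = 0.1237.

0.1237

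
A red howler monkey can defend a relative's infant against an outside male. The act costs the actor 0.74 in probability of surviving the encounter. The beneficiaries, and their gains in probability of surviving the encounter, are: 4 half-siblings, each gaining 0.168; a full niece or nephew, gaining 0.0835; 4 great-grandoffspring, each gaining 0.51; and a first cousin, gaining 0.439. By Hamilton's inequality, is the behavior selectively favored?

No

Hamilton's rule: the trait is favored when the sum of r·B over every recipient exceeds the actor's cost C.
r to a half-sibling = 0.25 (half-sibs share one parent — one path of length 2: r = (1/2)^2 = 1/4).
r to a full niece or nephew = 1/4 (full aunt/uncle↔niece/nephew: two paths of length 3 through the shared grandparent pair: r = 2·(1/2)^3 = 1/4).
r to a great-grandoffspring = 1/8 (three parent–offspring links: r = (1/2)^3 = 1/8).
r to a first cousin = 1/8 (first cousins share one grandparent pair — two paths of length 4: r = 2·(1/2)^4 = 1/8).
Summing one r·B term per recipient: 4·0.25·0.168 + 1·0.25·0.0835 + 4·0.125·0.51 + 1·0.125·0.439 = 0.49875.
0.49875 < 0.74: the indirect benefit is less than the cost.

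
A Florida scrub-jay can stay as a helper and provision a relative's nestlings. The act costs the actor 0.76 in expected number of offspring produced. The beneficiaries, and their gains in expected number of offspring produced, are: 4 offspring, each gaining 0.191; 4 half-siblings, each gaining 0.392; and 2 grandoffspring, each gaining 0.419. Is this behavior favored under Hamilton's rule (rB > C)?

Hamilton's rule: the trait is favored when the sum of r·B over every recipient exceeds the actor's cost C.
r to an offspring = 1/2 (one parent–offspring link: r = (1/2)^1 = 1/2).
r to a half-sibling = 0.25 (half-sibs share one parent — one path of length 2: r = (1/2)^2 = 1/4).
r to a grandoffspring = 0.25 (two parent–offspring links: r = (1/2)^2 = 1/4).
Summing one r·B term per recipient: 4·0.5·0.191 + 4·0.25·0.392 + 2·0.25·0.419 = 0.9835.
0.9835 > 0.76: the indirect benefit exceeds the cost.

Yes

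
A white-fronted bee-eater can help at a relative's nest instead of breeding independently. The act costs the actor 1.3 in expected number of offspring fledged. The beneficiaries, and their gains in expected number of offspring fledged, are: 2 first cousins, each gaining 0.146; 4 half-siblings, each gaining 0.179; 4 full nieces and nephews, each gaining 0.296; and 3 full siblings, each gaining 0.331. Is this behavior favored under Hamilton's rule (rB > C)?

Hamilton's rule: the trait is favored when the sum of r·B over every recipient exceeds the actor's cost C.
r to a first cousin = 1/8 (first cousins share one grandparent pair — two paths of length 4: r = 2·(1/2)^4 = 1/8).
r to a half-sibling = 0.25 (half-sibs share one parent — one path of length 2: r = (1/2)^2 = 1/4).
r to a full niece or nephew = 0.25 (full aunt/uncle↔niece/nephew: two paths of length 3 through the shared grandparent pair: r = 2·(1/2)^3 = 1/4).
r to a full sibling = 1/2 (full sibs share both parents — two paths of length 2: r = 2·(1/2)^2 = 1/2).
Summing one r·B term per recipient: 2·0.125·0.146 + 4·0.25·0.179 + 4·0.25·0.296 + 3·0.5·0.331 = 1.008.
1.008 < 1.3: the indirect benefit is less than the cost.

No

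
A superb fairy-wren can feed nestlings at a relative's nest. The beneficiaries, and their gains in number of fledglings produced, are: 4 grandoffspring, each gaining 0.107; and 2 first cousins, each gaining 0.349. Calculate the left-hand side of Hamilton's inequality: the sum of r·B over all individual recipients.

0.19425

r to a grandoffspring = 0.25 (two parent–offspring links: r = (1/2)^2 = 1/4).
r to a first cousin = 0.125 (first cousins share one grandparent pair — two paths of length 4: r = 2·(1/2)^4 = 1/8).
Summing one r·B term per recipient: 4·0.25·0.107 + 2·0.125·0.349 = 0.19425.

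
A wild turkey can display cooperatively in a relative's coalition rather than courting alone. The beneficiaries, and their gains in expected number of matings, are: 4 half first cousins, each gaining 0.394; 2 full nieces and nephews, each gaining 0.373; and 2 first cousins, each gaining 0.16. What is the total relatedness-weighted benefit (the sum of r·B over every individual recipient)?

0.325

r to a half first cousin = 0.0625 (half first cousins share one grandparent — one path of length 4: r = (1/2)^4 = 1/16).
r to a full niece or nephew = 1/4 (full aunt/uncle↔niece/nephew: two paths of length 3 through the shared grandparent pair: r = 2·(1/2)^3 = 1/4).
r to a first cousin = 0.125 (first cousins share one grandparent pair — two paths of length 4: r = 2·(1/2)^4 = 1/8).
Summing one r·B term per recipient: 4·0.0625·0.394 + 2·0.25·0.373 + 2·0.125·0.16 = 0.325.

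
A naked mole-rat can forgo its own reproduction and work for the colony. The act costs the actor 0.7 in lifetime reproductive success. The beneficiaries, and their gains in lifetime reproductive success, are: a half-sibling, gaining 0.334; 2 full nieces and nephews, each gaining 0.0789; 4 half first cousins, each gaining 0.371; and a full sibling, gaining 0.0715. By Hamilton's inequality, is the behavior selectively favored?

No

Hamilton's rule: the trait is favored when the sum of r·B over every recipient exceeds the actor's cost C.
r to a half-sibling = 1/4 (half-sibs share one parent — one path of length 2: r = (1/2)^2 = 1/4).
r to a full niece or nephew = 1/4 (full aunt/uncle↔niece/nephew: two paths of length 3 through the shared grandparent pair: r = 2·(1/2)^3 = 1/4).
r to a half first cousin = 0.0625 (half first cousins share one grandparent — one path of length 4: r = (1/2)^4 = 1/16).
r to a full sibling = 1/2 (full sibs share both parents — two paths of length 2: r = 2·(1/2)^2 = 1/2).
Summing one r·B term per recipient: 1·0.25·0.334 + 2·0.25·0.0789 + 4·0.0625·0.371 + 1·0.5·0.0715 = 0.25145.
0.25145 < 0.7: the indirect benefit is less than the cost.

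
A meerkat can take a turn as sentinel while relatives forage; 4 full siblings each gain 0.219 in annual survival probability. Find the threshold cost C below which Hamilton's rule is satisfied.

0.438

r to a full sibling = 1/2 (full sibs share both parents — two paths of length 2: r = 2·(1/2)^2 = 1/2).
Hamilton's rule: n·r·B > C, so the trait is favored while C < n·r·B = 4·0.5·0.219 = 0.438.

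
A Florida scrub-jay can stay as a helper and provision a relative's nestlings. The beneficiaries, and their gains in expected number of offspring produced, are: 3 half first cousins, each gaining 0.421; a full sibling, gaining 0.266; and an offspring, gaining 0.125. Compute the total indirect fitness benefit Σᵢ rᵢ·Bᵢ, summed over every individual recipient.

0.2744375

r to a half first cousin = 1/16 (half first cousins share one grandparent — one path of length 4: r = (1/2)^4 = 1/16).
r to a full sibling = 0.5 (full sibs share both parents — two paths of length 2: r = 2·(1/2)^2 = 1/2).
r to an offspring = 1/2 (one parent–offspring link: r = (1/2)^1 = 1/2).
Summing one r·B term per recipient: 3·0.0625·0.421 + 1·0.5·0.266 + 1·0.5·0.125 = 0.2744375.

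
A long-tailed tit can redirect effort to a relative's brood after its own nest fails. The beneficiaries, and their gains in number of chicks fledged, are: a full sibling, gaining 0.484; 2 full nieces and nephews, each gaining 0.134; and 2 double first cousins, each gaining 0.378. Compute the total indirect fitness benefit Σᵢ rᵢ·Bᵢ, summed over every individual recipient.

0.498

r to a full sibling = 0.5 (full sibs share both parents — two paths of length 2: r = 2·(1/2)^2 = 1/2).
r to a full niece or nephew = 0.25 (full aunt/uncle↔niece/nephew: two paths of length 3 through the shared grandparent pair: r = 2·(1/2)^3 = 1/4).
r to a double first cousin = 1/4 (double first cousins share both grandparent pairs — four paths of length 4: r = 4·(1/2)^4 = 1/4).
Summing one r·B term per recipient: 1·0.5·0.484 + 2·0.25·0.134 + 2·0.25·0.378 = 0.498.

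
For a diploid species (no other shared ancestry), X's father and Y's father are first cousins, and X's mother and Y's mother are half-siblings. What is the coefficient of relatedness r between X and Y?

Independent pedigree routes through distinct common ancestors add.
X and Y are related in two ways: second cousins through their fathers (r = 1/32) and half first cousins through their mothers (r = 1/16).
r = 1/32 + 1/16 = 0.09375.

0.09375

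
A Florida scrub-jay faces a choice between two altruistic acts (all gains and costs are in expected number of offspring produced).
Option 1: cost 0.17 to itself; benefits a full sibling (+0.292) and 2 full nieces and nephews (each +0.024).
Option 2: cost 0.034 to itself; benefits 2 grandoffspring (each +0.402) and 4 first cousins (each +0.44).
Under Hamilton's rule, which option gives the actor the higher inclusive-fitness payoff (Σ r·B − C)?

Option 1: r to a full sibling = 0.5.
Option 1: r to a full niece or nephew = 0.25.
Option 1: Σ r·B − C = (1·0.5·0.292 + 2·0.25·0.024) − 0.17 = -0.012.
Option 2: r to a grandoffspring = 0.25.
Option 2: r to a first cousin = 0.125.
Option 2: Σ r·B − C = (2·0.25·0.402 + 4·0.125·0.44) − 0.034 = 0.387.
Option 2 has the higher net inclusive-fitness payoff.

Option 2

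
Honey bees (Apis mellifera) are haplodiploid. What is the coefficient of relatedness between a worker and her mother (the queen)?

0.5

One meiotic link between diploid queen and diploid daughter: r = 1/2.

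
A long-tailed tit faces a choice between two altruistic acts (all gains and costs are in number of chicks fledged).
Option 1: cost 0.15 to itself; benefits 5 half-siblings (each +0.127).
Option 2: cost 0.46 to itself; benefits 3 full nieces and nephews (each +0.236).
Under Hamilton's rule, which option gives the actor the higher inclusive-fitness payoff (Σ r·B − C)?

Option 1: r to a half-sibling = 0.25.
Option 1: Σ r·B − C = (5·0.25·0.127) − 0.15 = 0.00875.
Option 2: r to a full niece or nephew = 0.25.
Option 2: Σ r·B − C = (3·0.25·0.236) − 0.46 = -0.283.
Option 1 has the higher net inclusive-fitness payoff.

Option 1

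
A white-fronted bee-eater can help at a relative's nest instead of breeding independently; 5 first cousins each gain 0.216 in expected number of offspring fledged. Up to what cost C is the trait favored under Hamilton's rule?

r to a first cousin = 0.125 (first cousins share one grandparent pair — two paths of length 4: r = 2·(1/2)^4 = 1/8).
Hamilton's rule: n·r·B > C, so the trait is favored while C < n·r·B = 5·0.125·0.216 = 0.135.

0.135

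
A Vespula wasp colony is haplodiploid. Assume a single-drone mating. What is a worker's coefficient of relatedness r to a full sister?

Haplodiploid full sisters inherit their father's entire haploid genome identically (contributing 1/2) and on average half of their mother's contribution (1/2 · 1/2 = 1/4); r = 1/2 + 1/4 = 3/4.

0.75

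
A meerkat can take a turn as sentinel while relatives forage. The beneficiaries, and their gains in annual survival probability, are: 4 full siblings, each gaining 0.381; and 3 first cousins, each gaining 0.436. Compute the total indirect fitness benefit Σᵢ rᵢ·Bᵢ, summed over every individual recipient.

r to a full sibling = 1/2 (full sibs share both parents — two paths of length 2: r = 2·(1/2)^2 = 1/2).
r to a first cousin = 1/8 (first cousins share one grandparent pair — two paths of length 4: r = 2·(1/2)^4 = 1/8).
Summing one r·B term per recipient: 4·0.5·0.381 + 3·0.125·0.436 = 0.9255.

0.9255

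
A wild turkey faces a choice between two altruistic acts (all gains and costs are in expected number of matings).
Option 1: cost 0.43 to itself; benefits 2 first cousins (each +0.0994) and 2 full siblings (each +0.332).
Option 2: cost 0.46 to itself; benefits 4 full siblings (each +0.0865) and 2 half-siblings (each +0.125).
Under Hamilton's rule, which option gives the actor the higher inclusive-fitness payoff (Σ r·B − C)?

Option 1: r to a first cousin = 0.125.
Option 1: r to a full sibling = 0.5.
Option 1: Σ r·B − C = (2·0.125·0.0994 + 2·0.5·0.332) − 0.43 = -0.07315.
Option 2: r to a full sibling = 0.5.
Option 2: r to a half-sibling = 0.25.
Option 2: Σ r·B − C = (4·0.5·0.0865 + 2·0.25·0.125) − 0.46 = -0.2245.
Option 1 has the higher net inclusive-fitness payoff.

Option 1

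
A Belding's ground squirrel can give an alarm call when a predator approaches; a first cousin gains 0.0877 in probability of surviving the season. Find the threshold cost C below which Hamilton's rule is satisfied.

r to a first cousin = 0.125 (first cousins share one grandparent pair — two paths of length 4: r = 2·(1/2)^4 = 1/8).
Hamilton's rule: n·r·B > C, so the trait is favored while C < n·r·B = 1·0.125·0.0877 = 0.0109625.

0.0109625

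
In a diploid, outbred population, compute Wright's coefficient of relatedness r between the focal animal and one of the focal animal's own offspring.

Each parent–offspring link contributes a factor of 1/2, and independent paths through distinct common ancestors add.
One parent–offspring link: r = (1/2)^1 = 1/2.

0.5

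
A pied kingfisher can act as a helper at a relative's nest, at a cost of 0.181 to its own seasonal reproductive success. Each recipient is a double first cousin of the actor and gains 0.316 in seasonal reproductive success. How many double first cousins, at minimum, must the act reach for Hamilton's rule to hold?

3

r to a double first cousin = 0.25 (double first cousins share both grandparent pairs — four paths of length 4: r = 4·(1/2)^4 = 1/4).
Hamilton's rule: n·r·B > C  ⇒  n > C/(r·B) = 0.181/(0.25·0.316) = 2.291.
The smallest integer exceeding 2.291 is 3.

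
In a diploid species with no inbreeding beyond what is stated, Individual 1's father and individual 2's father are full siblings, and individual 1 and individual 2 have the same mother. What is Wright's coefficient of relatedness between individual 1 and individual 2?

0.375

Wright's path rule: contributions from independent ancestry routes add.
Individual 1 and individual 2 are related in two ways: first cousins through their fathers (r = 1/8) and half-sibs through their shared mother (r = 1/4).
r = 1/8 + 1/4 = 0.375.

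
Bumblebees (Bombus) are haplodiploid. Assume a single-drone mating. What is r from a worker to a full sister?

0.75

Haplodiploid full sisters inherit their father's entire haploid genome identically (contributing 1/2) and on average half of their mother's contribution (1/2 · 1/2 = 1/4); r = 1/2 + 1/4 = 3/4.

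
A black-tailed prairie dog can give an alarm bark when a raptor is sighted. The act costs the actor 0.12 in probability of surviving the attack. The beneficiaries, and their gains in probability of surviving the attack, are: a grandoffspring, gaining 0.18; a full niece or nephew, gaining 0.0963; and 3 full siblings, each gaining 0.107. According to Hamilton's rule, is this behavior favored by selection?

Hamilton's rule: the trait is favored when the sum of r·B over every recipient exceeds the actor's cost C.
r to a grandoffspring = 0.25 (two parent–offspring links: r = (1/2)^2 = 1/4).
r to a full niece or nephew = 1/4 (full aunt/uncle↔niece/nephew: two paths of length 3 through the shared grandparent pair: r = 2·(1/2)^3 = 1/4).
r to a full sibling = 0.5 (full sibs share both parents — two paths of length 2: r = 2·(1/2)^2 = 1/2).
Summing one r·B term per recipient: 1·0.25·0.18 + 1·0.25·0.0963 + 3·0.5·0.107 = 0.229575.
0.229575 > 0.12: the indirect benefit exceeds the cost.

Yes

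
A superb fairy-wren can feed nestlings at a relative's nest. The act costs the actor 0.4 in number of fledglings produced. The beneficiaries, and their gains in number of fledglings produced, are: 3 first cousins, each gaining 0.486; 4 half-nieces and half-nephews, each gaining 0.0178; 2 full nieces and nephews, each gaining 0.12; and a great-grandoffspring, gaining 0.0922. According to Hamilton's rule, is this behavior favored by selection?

No

Hamilton's rule: the trait is favored when the sum of r·B over every recipient exceeds the actor's cost C.
r to a first cousin = 1/8 (first cousins share one grandparent pair — two paths of length 4: r = 2·(1/2)^4 = 1/8).
r to a half-niece or half-nephew = 1/8 (half-aunt/uncle↔niece/nephew: one path of length 3: r = (1/2)^3 = 1/8).
r to a full niece or nephew = 1/4 (full aunt/uncle↔niece/nephew: two paths of length 3 through the shared grandparent pair: r = 2·(1/2)^3 = 1/4).
r to a great-grandoffspring = 0.125 (three parent–offspring links: r = (1/2)^3 = 1/8).
Summing one r·B term per recipient: 3·0.125·0.486 + 4·0.125·0.0178 + 2·0.25·0.12 + 1·0.125·0.0922 = 0.262675.
0.262675 < 0.4: the indirect benefit is less than the cost.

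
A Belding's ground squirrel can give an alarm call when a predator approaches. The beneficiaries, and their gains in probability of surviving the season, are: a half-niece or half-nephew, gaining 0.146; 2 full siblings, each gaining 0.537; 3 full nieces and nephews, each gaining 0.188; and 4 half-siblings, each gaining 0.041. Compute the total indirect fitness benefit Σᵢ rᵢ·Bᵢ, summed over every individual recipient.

0.73725

r to a half-niece or half-nephew = 0.125 (half-aunt/uncle↔niece/nephew: one path of length 3: r = (1/2)^3 = 1/8).
r to a full sibling = 1/2 (full sibs share both parents — two paths of length 2: r = 2·(1/2)^2 = 1/2).
r to a full niece or nephew = 1/4 (full aunt/uncle↔niece/nephew: two paths of length 3 through the shared grandparent pair: r = 2·(1/2)^3 = 1/4).
r to a half-sibling = 1/4 (half-sibs share one parent — one path of length 2: r = (1/2)^2 = 1/4).
Summing one r·B term per recipient: 1·0.125·0.146 + 2·0.5·0.537 + 3·0.25·0.188 + 4·0.25·0.041 = 0.73725.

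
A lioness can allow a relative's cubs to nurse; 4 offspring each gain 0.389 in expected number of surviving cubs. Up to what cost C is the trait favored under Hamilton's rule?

r to an offspring = 0.5 (one parent–offspring link: r = (1/2)^1 = 1/2).
Hamilton's rule: n·r·B > C, so the trait is favored while C < n·r·B = 4·0.5·0.389 = 0.778.

0.778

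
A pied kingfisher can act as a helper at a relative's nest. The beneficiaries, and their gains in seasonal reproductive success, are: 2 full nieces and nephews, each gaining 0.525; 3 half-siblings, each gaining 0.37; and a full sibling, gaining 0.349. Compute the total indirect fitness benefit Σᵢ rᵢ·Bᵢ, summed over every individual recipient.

r to a full niece or nephew = 1/4 (full aunt/uncle↔niece/nephew: two paths of length 3 through the shared grandparent pair: r = 2·(1/2)^3 = 1/4).
r to a half-sibling = 1/4 (half-sibs share one parent — one path of length 2: r = (1/2)^2 = 1/4).
r to a full sibling = 0.5 (full sibs share both parents — two paths of length 2: r = 2·(1/2)^2 = 1/2).
Summing one r·B term per recipient: 2·0.25·0.525 + 3·0.25·0.37 + 1·0.5·0.349 = 0.7145.

0.7145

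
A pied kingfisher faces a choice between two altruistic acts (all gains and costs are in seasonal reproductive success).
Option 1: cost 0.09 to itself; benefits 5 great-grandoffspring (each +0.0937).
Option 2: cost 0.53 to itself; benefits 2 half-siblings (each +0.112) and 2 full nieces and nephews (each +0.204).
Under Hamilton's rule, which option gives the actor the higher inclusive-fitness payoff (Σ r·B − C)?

Option 1

Option 1: r to a great-grandoffspring = 0.125.
Option 1: Σ r·B − C = (5·0.125·0.0937) − 0.09 = -0.0314375.
Option 2: r to a half-sibling = 0.25.
Option 2: r to a full niece or nephew = 0.25.
Option 2: Σ r·B − C = (2·0.25·0.112 + 2·0.25·0.204) − 0.53 = -0.372.
Option 1 has the higher net inclusive-fitness payoff.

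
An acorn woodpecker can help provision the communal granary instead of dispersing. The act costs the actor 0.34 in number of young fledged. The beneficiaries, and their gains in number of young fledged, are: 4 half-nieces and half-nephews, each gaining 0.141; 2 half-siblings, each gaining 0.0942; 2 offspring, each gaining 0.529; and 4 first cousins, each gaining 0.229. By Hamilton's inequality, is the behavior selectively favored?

Yes

Hamilton's rule: the trait is favored when the sum of r·B over every recipient exceeds the actor's cost C.
r to a half-niece or half-nephew = 1/8 (half-aunt/uncle↔niece/nephew: one path of length 3: r = (1/2)^3 = 1/8).
r to a half-sibling = 1/4 (half-sibs share one parent — one path of length 2: r = (1/2)^2 = 1/4).
r to an offspring = 0.5 (one parent–offspring link: r = (1/2)^1 = 1/2).
r to a first cousin = 1/8 (first cousins share one grandparent pair — two paths of length 4: r = 2·(1/2)^4 = 1/8).
Summing one r·B term per recipient: 4·0.125·0.141 + 2·0.25·0.0942 + 2·0.5·0.529 + 4·0.125·0.229 = 0.7611.
0.7611 > 0.34: the indirect benefit exceeds the cost.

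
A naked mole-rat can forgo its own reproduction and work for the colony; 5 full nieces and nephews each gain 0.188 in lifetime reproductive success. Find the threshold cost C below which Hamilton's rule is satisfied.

0.235

r to a full niece or nephew = 0.25 (full aunt/uncle↔niece/nephew: two paths of length 3 through the shared grandparent pair: r = 2·(1/2)^3 = 1/4).
Hamilton's rule: n·r·B > C, so the trait is favored while C < n·r·B = 5·0.25·0.188 = 0.235.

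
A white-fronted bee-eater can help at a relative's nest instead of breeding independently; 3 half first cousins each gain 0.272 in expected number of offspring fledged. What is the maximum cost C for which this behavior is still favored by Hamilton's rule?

r to a half first cousin = 0.0625 (half first cousins share one grandparent — one path of length 4: r = (1/2)^4 = 1/16).
Hamilton's rule: n·r·B > C, so the trait is favored while C < n·r·B = 3·0.0625·0.272 = 0.051.

0.051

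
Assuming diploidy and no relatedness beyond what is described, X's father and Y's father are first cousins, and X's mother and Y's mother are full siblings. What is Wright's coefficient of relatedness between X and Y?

Wright's path rule: contributions from independent ancestry routes add.
X and Y are related in two ways: second cousins through their fathers (r = 1/32) and first cousins through their mothers (r = 1/8).
r = 1/32 + 1/8 = 5/32 = 0.15625.

0.15625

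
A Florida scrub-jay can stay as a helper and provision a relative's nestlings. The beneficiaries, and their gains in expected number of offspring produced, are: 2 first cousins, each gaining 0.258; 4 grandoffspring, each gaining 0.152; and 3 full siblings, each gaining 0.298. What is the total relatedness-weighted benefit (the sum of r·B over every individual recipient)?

0.6635

r to a first cousin = 1/8 (first cousins share one grandparent pair — two paths of length 4: r = 2·(1/2)^4 = 1/8).
r to a grandoffspring = 0.25 (two parent–offspring links: r = (1/2)^2 = 1/4).
r to a full sibling = 0.5 (full sibs share both parents — two paths of length 2: r = 2·(1/2)^2 = 1/2).
Summing one r·B term per recipient: 2·0.125·0.258 + 4·0.25·0.152 + 3·0.5·0.298 = 0.6635.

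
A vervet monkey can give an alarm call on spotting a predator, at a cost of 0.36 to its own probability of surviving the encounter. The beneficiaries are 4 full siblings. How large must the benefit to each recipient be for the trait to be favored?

0.18

r to a full sibling = 1/2 (full sibs share both parents — two paths of length 2: r = 2·(1/2)^2 = 1/2).
Hamilton's rule with n recipients of equal r: n·r·B > C, so B > C/(n·r) = 0.36/(4·0.5) = 0.18.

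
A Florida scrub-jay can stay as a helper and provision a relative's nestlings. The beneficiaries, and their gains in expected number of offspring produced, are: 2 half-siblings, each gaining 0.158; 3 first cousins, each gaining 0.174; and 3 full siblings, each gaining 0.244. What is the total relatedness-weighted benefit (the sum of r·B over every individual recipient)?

0.51025

r to a half-sibling = 1/4 (half-sibs share one parent — one path of length 2: r = (1/2)^2 = 1/4).
r to a first cousin = 1/8 (first cousins share one grandparent pair — two paths of length 4: r = 2·(1/2)^4 = 1/8).
r to a full sibling = 0.5 (full sibs share both parents — two paths of length 2: r = 2·(1/2)^2 = 1/2).
Summing one r·B term per recipient: 2·0.25·0.158 + 3·0.125·0.174 + 3·0.5·0.244 = 0.51025.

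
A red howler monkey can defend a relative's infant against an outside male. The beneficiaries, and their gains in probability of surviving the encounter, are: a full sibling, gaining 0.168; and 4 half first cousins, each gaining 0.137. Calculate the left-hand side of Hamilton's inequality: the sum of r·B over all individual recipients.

0.11825

r to a full sibling = 0.5 (full sibs share both parents — two paths of length 2: r = 2·(1/2)^2 = 1/2).
r to a half first cousin = 0.0625 (half first cousins share one grandparent — one path of length 4: r = (1/2)^4 = 1/16).
Summing one r·B term per recipient: 1·0.5·0.168 + 4·0.0625·0.137 = 0.11825.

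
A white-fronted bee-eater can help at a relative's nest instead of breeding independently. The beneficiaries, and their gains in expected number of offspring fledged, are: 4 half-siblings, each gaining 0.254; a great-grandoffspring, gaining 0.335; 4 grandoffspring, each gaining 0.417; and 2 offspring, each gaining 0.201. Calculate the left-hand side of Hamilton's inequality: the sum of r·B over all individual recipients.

r to a half-sibling = 0.25 (half-sibs share one parent — one path of length 2: r = (1/2)^2 = 1/4).
r to a great-grandoffspring = 0.125 (three parent–offspring links: r = (1/2)^3 = 1/8).
r to a grandoffspring = 0.25 (two parent–offspring links: r = (1/2)^2 = 1/4).
r to an offspring = 1/2 (one parent–offspring link: r = (1/2)^1 = 1/2).
Summing one r·B term per recipient: 4·0.25·0.254 + 1·0.125·0.335 + 4·0.25·0.417 + 2·0.5·0.201 = 0.913875.

0.913875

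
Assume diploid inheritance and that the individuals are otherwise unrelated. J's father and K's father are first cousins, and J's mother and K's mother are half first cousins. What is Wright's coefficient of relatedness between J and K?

Relatedness sums over independent paths through distinct common ancestors.
J and K are related in two ways: second cousins through their fathers (r = 1/32) and half second cousins through their mothers (r = 1/64).
r = 1/32 + 1/64 = 0.046875.

0.046875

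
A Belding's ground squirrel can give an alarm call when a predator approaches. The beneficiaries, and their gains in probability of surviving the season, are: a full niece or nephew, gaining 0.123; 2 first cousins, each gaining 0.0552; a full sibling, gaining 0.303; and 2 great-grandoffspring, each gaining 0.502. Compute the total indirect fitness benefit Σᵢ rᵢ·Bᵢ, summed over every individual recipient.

0.32155

r to a full niece or nephew = 1/4 (full aunt/uncle↔niece/nephew: two paths of length 3 through the shared grandparent pair: r = 2·(1/2)^3 = 1/4).
r to a first cousin = 1/8 (first cousins share one grandparent pair — two paths of length 4: r = 2·(1/2)^4 = 1/8).
r to a full sibling = 1/2 (full sibs share both parents — two paths of length 2: r = 2·(1/2)^2 = 1/2).
r to a great-grandoffspring = 0.125 (three parent–offspring links: r = (1/2)^3 = 1/8).
Summing one r·B term per recipient: 1·0.25·0.123 + 2·0.125·0.0552 + 1·0.5·0.303 + 2·0.125·0.502 = 0.32155.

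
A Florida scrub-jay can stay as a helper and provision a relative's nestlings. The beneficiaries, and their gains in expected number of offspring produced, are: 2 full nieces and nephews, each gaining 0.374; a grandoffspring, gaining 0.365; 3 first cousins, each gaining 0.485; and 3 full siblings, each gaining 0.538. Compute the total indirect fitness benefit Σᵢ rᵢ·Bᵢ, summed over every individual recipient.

1.267125

r to a full niece or nephew = 0.25 (full aunt/uncle↔niece/nephew: two paths of length 3 through the shared grandparent pair: r = 2·(1/2)^3 = 1/4).
r to a grandoffspring = 0.25 (two parent–offspring links: r = (1/2)^2 = 1/4).
r to a first cousin = 1/8 (first cousins share one grandparent pair — two paths of length 4: r = 2·(1/2)^4 = 1/8).
r to a full sibling = 0.5 (full sibs share both parents — two paths of length 2: r = 2·(1/2)^2 = 1/2).
Summing one r·B term per recipient: 2·0.25·0.374 + 1·0.25·0.365 + 3·0.125·0.485 + 3·0.5·0.538 = 1.267125.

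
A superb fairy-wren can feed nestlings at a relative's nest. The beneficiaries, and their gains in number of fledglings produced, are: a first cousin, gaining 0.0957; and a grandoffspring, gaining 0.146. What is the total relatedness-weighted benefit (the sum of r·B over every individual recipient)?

r to a first cousin = 1/8 (first cousins share one grandparent pair — two paths of length 4: r = 2·(1/2)^4 = 1/8).
r to a grandoffspring = 1/4 (two parent–offspring links: r = (1/2)^2 = 1/4).
Summing one r·B term per recipient: 1·0.125·0.0957 + 1·0.25·0.146 = 0.0484625.

0.0484625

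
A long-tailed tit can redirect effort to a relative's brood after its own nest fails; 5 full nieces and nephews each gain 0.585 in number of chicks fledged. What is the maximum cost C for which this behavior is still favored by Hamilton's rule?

0.73125

r to a full niece or nephew = 1/4 (full aunt/uncle↔niece/nephew: two paths of length 3 through the shared grandparent pair: r = 2·(1/2)^3 = 1/4).
Hamilton's rule: n·r·B > C, so the trait is favored while C < n·r·B = 5·0.25·0.585 = 0.73125.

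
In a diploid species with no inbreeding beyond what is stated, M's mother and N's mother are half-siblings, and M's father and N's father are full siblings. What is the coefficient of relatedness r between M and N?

Independent pedigree routes through distinct common ancestors add.
M and N are related in two ways: half first cousins through their mothers (r = 1/16) and first cousins through their fathers (r = 1/8).
r = 1/16 + 1/8 = 0.1875.

0.1875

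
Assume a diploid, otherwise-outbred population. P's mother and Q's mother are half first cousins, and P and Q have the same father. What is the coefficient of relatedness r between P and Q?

0.265625

Wright's path rule: contributions from independent ancestry routes add.
P and Q are related in two ways: half second cousins through their mothers (r = 1/64) and half-sibs through their shared father (r = 1/4).
r = 1/64 + 1/4 = 0.265625.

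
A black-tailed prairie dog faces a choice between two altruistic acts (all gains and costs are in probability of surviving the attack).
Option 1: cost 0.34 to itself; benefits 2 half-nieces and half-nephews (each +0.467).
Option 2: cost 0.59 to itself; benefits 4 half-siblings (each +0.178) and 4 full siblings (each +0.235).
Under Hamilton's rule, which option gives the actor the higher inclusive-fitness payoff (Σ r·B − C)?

Option 1: r to a half-niece or half-nephew = 0.125.
Option 1: Σ r·B − C = (2·0.125·0.467) − 0.34 = -0.22325.
Option 2: r to a half-sibling = 0.25.
Option 2: r to a full sibling = 0.5.
Option 2: Σ r·B − C = (4·0.25·0.178 + 4·0.5·0.235) − 0.59 = 0.058.
Option 2 has the higher net inclusive-fitness payoff.

Option 2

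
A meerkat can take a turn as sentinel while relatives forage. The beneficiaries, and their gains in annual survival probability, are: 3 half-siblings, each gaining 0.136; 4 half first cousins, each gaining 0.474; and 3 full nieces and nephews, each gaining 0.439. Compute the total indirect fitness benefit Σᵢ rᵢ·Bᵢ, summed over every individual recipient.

0.54975

r to a half-sibling = 1/4 (half-sibs share one parent — one path of length 2: r = (1/2)^2 = 1/4).
r to a half first cousin = 1/16 (half first cousins share one grandparent — one path of length 4: r = (1/2)^4 = 1/16).
r to a full niece or nephew = 1/4 (full aunt/uncle↔niece/nephew: two paths of length 3 through the shared grandparent pair: r = 2·(1/2)^3 = 1/4).
Summing one r·B term per recipient: 3·0.25·0.136 + 4·0.0625·0.474 + 3·0.25·0.439 = 0.54975.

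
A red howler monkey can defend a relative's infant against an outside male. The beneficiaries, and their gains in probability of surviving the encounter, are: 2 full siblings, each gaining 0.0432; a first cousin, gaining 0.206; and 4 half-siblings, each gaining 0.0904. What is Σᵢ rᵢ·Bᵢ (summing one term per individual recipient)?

0.15935

r to a full sibling = 0.5 (full sibs share both parents — two paths of length 2: r = 2·(1/2)^2 = 1/2).
r to a first cousin = 0.125 (first cousins share one grandparent pair — two paths of length 4: r = 2·(1/2)^4 = 1/8).
r to a half-sibling = 0.25 (half-sibs share one parent — one path of length 2: r = (1/2)^2 = 1/4).
Summing one r·B term per recipient: 2·0.5·0.0432 + 1·0.125·0.206 + 4·0.25·0.0904 = 0.15935.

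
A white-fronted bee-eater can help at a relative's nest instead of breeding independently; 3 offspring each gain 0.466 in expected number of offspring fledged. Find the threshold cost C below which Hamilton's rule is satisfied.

r to an offspring = 1/2 (one parent–offspring link: r = (1/2)^1 = 1/2).
Hamilton's rule: n·r·B > C, so the trait is favored while C < n·r·B = 3·0.5·0.466 = 0.699.

0.699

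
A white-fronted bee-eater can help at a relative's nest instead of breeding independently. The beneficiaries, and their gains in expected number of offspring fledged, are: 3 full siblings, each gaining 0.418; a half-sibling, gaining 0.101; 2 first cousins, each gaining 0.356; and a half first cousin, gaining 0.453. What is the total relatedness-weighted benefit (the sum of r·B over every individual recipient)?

0.7695625

r to a full sibling = 0.5 (full sibs share both parents — two paths of length 2: r = 2·(1/2)^2 = 1/2).
r to a half-sibling = 0.25 (half-sibs share one parent — one path of length 2: r = (1/2)^2 = 1/4).
r to a first cousin = 0.125 (first cousins share one grandparent pair — two paths of length 4: r = 2·(1/2)^4 = 1/8).
r to a half first cousin = 1/16 (half first cousins share one grandparent — one path of length 4: r = (1/2)^4 = 1/16).
Summing one r·B term per recipient: 3·0.5·0.418 + 1·0.25·0.101 + 2·0.125·0.356 + 1·0.0625·0.453 = 0.7695625.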